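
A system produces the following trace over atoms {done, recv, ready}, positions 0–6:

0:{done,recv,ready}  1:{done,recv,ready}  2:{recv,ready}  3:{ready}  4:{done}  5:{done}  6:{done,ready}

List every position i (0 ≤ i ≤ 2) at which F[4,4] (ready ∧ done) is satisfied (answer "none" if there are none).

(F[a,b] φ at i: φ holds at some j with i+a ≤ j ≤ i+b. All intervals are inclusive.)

Evaluate at each i in [0,2]:
  i=0: ✗ (none in [4,4])
  i=1: ✗ (none in [5,5])
  i=2: ✓ (witness j=6)

2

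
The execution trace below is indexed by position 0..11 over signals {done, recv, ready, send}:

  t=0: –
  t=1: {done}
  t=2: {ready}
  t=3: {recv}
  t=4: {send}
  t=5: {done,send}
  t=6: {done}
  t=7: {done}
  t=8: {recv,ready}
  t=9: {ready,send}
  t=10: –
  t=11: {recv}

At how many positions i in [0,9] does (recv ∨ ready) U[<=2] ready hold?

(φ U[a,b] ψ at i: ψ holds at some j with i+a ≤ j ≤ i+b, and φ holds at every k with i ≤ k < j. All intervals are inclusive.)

Evaluate at each i in [0,9]:
  i=0: ✗ (lhs fails at k=0 before rhs at j=2)
  i=1: ✗ (lhs fails at k=1 before rhs at j=2)
  i=2: ✓ (rhs at j=2)
  i=3: ✗ (no rhs in [3,5])
  i=4: ✗ (no rhs in [4,6])
  i=5: ✗ (no rhs in [5,7])
  i=6: ✗ (lhs fails at k=6 before rhs at j=8)
  i=7: ✗ (lhs fails at k=7 before rhs at j=8)
  i=8: ✓ (rhs at j=8)
  i=9: ✓ (rhs at j=9)
Positions where it holds: {2, 8, 9} → 3.

3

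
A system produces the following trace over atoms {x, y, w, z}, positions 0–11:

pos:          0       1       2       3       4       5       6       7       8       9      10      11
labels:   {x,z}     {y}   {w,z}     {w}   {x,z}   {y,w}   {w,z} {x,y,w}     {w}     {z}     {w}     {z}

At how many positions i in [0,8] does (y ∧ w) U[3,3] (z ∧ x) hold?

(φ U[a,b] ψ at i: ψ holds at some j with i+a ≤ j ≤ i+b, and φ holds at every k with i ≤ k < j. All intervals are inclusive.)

Evaluate at each i in [0,8]:
  i=0: ✗ (no rhs in [3,3])
  i=1: ✗ (lhs fails at k=1 before rhs at j=4)
  i=2: ✗ (no rhs in [5,5])
  i=3: ✗ (no rhs in [6,6])
  i=4: ✗ (no rhs in [7,7])
  i=5: ✗ (no rhs in [8,8])
  i=6: ✗ (no rhs in [9,9])
  i=7: ✗ (no rhs in [10,10])
  i=8: ✗ (no rhs in [11,11])
Positions where it holds: {} → 0.

0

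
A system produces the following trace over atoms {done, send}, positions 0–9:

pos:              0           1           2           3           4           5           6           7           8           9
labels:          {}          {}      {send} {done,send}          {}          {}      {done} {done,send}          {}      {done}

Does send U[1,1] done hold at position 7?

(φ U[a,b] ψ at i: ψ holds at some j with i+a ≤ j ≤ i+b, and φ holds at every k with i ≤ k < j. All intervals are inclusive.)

Need some j in [8,8] with done, and send at every k in [7,j-1].
  j=8: done false.
No j in the window works → until fails.

False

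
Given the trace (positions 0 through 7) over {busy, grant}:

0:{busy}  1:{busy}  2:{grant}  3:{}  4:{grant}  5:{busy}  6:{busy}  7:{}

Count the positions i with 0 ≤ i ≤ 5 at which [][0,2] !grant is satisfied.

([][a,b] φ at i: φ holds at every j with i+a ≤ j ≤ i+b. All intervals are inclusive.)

Evaluate at each i in [0,5]:
  i=0: ✗ (fails at j=2)
  i=1: ✗ (fails at j=2)
  i=2: ✗ (fails at j=2)
  i=3: ✗ (fails at j=4)
  i=4: ✗ (fails at j=4)
  i=5: ✓ (all of [5,7])
Positions where it holds: {5} → 1.

1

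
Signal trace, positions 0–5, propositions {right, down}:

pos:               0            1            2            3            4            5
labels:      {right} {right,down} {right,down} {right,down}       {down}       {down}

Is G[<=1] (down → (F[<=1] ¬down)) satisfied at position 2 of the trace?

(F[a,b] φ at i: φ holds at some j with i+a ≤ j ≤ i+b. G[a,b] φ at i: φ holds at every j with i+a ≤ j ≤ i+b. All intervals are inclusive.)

No

Check (down → (F[<=1] ¬down)) at every j in [2,3]:
  j=2: antecedent true; consequent fails (none in [2,3]) → ✗
  j=3: antecedent true; consequent fails (none in [3,4]) → ✗
Fails at j=2 → formula fails.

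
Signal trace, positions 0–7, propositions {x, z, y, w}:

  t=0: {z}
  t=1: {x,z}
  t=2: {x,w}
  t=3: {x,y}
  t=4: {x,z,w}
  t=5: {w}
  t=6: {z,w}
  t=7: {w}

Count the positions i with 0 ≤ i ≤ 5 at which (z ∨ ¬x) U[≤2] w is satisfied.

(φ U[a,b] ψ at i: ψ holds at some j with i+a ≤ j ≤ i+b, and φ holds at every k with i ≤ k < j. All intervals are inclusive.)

Evaluate at each i in [0,5]:
  i=0: ✓ (rhs at j=2; lhs holds on [0,1])
  i=1: ✓ (rhs at j=2; lhs holds on [1,1])
  i=2: ✓ (rhs at j=2)
  i=3: ✗ (lhs fails at k=3 before rhs at j=4)
  i=4: ✓ (rhs at j=4)
  i=5: ✓ (rhs at j=5)
Positions where it holds: {0, 1, 2, 4, 5} → 5.

5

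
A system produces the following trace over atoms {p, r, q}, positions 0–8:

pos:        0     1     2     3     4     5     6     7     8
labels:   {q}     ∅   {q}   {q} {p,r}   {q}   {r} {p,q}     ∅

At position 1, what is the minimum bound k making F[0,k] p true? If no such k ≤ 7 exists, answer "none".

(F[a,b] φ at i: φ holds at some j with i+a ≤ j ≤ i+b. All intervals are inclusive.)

3

Scan j = 1,2,… for p:
  j=1: fails
  j=2: fails
  j=3: fails
  j=4: holds
First hit at j=4, so smallest k = 4-1 = 3.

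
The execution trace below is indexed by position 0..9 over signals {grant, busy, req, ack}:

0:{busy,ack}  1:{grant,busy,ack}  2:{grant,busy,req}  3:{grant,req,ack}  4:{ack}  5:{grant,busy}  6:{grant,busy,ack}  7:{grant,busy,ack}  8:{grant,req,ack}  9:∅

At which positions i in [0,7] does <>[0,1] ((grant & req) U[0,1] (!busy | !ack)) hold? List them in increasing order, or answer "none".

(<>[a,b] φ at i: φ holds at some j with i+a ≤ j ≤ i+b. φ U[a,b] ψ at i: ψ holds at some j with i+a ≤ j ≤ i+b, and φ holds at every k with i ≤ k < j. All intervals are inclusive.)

Evaluate at each i in [0,7]:
  i=0: ✗ (none in [0,1])
  i=1: ✓ (witness j=2)
  i=2: ✓ (witness j=2)
  i=3: ✓ (witness j=3)
  i=4: ✓ (witness j=4)
  i=5: ✓ (witness j=5)
  i=6: ✗ (none in [6,7])
  i=7: ✓ (witness j=8)

1, 2, 3, 4, 5, 7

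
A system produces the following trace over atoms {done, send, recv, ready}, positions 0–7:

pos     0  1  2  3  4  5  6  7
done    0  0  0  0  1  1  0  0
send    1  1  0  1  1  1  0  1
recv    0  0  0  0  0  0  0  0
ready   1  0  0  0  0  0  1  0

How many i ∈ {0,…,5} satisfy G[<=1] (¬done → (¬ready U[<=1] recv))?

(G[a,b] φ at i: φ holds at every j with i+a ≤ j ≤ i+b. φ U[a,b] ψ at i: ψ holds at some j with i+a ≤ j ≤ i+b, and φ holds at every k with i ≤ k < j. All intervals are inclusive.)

Evaluate at each i in [0,5]:
  i=0: ✗ (fails at j=0)
  i=1: ✗ (fails at j=1)
  i=2: ✗ (fails at j=2)
  i=3: ✗ (fails at j=3)
  i=4: ✓ (all of [4,5])
  i=5: ✗ (fails at j=6)
Positions where it holds: {4} → 1.

1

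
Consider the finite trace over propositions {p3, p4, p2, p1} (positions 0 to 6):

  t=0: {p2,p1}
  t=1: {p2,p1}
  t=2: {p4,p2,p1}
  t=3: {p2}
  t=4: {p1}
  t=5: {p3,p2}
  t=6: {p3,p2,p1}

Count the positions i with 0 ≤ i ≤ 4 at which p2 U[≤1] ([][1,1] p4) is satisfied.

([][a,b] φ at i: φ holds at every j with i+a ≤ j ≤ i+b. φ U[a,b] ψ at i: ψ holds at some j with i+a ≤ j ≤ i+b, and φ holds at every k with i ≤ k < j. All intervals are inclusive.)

2

Evaluate at each i in [0,4]:
  i=0: ✓ (rhs at j=1; lhs holds on [0,0])
  i=1: ✓ (rhs at j=1)
  i=2: ✗ (no rhs in [2,3])
  i=3: ✗ (no rhs in [3,4])
  i=4: ✗ (no rhs in [4,5])
Positions where it holds: {0, 1} → 2.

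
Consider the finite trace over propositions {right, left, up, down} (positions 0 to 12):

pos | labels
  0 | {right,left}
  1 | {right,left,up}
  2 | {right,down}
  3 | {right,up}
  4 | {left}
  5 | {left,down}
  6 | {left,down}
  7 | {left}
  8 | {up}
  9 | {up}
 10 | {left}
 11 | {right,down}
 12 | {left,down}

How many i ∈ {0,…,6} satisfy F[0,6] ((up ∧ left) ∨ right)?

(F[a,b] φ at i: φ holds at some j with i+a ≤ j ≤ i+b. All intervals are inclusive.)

6

Evaluate at each i in [0,6]:
  i=0: ✓ (witness j=0)
  i=1: ✓ (witness j=1)
  i=2: ✓ (witness j=2)
  i=3: ✓ (witness j=3)
  i=4: ✗ (none in [4,10])
  i=5: ✓ (witness j=11)
  i=6: ✓ (witness j=11)
Positions where it holds: {0, 1, 2, 3, 5, 6} → 6.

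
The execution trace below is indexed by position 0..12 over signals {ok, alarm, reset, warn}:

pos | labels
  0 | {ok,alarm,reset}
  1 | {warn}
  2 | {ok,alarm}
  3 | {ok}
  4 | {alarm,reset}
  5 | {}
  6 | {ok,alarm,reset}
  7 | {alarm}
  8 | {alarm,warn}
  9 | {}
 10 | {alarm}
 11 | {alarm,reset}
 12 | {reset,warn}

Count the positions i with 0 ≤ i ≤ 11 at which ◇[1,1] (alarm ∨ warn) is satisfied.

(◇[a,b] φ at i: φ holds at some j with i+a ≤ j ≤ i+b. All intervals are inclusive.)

Evaluate at each i in [0,11]:
  i=0: ✓ (witness j=1)
  i=1: ✓ (witness j=2)
  i=2: ✗ (none in [3,3])
  i=3: ✓ (witness j=4)
  i=4: ✗ (none in [5,5])
  i=5: ✓ (witness j=6)
  i=6: ✓ (witness j=7)
  i=7: ✓ (witness j=8)
  i=8: ✗ (none in [9,9])
  i=9: ✓ (witness j=10)
  i=10: ✓ (witness j=11)
  i=11: ✓ (witness j=12)
Positions where it holds: {0, 1, 3, 5, 6, 7, 9, 10, 11} → 9.

9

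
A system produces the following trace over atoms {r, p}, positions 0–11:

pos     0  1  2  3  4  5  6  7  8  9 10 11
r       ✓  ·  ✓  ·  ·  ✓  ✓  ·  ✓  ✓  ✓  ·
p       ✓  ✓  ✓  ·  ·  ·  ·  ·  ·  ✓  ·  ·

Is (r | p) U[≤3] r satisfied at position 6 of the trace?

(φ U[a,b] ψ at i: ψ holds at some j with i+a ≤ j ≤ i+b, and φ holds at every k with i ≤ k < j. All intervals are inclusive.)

Holds

Need some j in [6,9] with r, and (r | p) at every k in [6,j-1].
  j=6: r holds; no prefix to check → satisfied.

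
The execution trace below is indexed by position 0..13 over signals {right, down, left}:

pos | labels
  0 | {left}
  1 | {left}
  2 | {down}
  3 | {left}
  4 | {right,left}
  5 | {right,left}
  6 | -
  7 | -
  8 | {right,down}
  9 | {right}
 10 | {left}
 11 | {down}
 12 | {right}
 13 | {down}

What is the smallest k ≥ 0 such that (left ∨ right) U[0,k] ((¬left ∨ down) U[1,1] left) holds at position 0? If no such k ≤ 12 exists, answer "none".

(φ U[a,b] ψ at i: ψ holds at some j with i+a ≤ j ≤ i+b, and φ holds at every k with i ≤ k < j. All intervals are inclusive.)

2

Need earliest j ≥ 0 with ((¬left ∨ down) U[1,1] left), and (left ∨ right) at every k in [0,j-1].
  j=0: rhs fails.
  j=1: rhs fails.
  j=2: rhs holds; lhs holds on [0,1]. k = 2.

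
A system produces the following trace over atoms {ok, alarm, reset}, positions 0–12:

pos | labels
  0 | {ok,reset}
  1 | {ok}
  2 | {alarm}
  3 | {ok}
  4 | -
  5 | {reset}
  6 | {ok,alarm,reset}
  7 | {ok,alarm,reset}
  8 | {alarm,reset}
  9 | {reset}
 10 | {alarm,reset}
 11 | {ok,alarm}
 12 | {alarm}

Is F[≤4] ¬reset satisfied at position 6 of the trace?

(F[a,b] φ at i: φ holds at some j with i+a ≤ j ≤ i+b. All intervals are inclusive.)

Does not hold

Check ¬reset at each j in [6,10]:
  j=6: false
  j=7: false
  j=8: false
  j=9: false
  j=10: false
No position in the window satisfies it → formula fails.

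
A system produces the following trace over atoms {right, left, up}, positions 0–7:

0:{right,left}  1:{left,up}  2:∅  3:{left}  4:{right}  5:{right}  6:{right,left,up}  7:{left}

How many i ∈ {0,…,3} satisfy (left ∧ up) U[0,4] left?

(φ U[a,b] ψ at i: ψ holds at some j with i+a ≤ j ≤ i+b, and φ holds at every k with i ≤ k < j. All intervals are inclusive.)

3

Evaluate at each i in [0,3]:
  i=0: ✓ (rhs at j=0)
  i=1: ✓ (rhs at j=1)
  i=2: ✗ (lhs fails at k=2 before rhs at j=3)
  i=3: ✓ (rhs at j=3)
Positions where it holds: {0, 1, 3} → 3.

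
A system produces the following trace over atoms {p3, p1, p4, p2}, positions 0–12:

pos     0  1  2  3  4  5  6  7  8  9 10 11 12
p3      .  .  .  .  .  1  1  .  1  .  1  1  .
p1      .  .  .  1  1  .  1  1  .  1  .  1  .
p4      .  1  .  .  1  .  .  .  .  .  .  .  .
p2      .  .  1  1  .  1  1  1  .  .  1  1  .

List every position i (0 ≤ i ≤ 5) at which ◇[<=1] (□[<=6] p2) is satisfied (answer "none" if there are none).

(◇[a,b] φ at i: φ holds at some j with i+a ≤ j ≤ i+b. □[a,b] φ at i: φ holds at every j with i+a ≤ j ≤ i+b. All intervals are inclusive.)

none

Evaluate at each i in [0,5]:
  i=0: ✗ (none in [0,1])
  i=1: ✗ (none in [1,2])
  i=2: ✗ (none in [2,3])
  i=3: ✗ (none in [3,4])
  i=4: ✗ (none in [4,5])
  i=5: ✗ (none in [5,6])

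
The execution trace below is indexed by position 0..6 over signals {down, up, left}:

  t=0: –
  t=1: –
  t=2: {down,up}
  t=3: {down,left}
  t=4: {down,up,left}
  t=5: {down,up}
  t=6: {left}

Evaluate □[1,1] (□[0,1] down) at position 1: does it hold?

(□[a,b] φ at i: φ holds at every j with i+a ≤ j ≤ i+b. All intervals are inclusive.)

Check □[0,1] down at every j in [2,2]:
  j=2: holds on [2,3]
All positions satisfy it → formula holds.

Yes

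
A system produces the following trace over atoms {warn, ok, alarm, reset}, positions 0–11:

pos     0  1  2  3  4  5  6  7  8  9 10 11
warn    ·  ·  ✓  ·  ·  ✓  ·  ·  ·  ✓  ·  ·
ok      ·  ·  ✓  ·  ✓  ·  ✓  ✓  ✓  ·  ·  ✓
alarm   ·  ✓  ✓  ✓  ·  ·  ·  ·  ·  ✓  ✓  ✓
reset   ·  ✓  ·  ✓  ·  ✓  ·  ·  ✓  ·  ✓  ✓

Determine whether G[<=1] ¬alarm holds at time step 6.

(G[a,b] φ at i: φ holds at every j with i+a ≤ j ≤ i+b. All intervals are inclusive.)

Check ¬alarm at every j in [6,7]:
  j=6: true
  j=7: true
All positions satisfy it → formula holds.

True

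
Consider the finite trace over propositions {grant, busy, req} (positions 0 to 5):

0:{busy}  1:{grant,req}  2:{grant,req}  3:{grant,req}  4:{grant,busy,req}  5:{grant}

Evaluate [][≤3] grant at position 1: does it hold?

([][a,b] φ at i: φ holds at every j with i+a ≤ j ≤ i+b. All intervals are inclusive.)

Check grant at every j in [1,4]:
  j=1: true
  j=2: true
  j=3: true
  j=4: true
All positions satisfy it → formula holds.

Yes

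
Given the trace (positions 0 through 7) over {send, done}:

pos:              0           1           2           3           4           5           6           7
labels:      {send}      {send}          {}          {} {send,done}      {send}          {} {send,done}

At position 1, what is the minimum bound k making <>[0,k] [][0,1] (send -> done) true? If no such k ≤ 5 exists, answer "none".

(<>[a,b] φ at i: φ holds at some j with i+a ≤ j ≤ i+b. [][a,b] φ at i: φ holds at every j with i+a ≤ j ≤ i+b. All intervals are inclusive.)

Scan j = 1,2,… for [][0,1] (send -> done):
  j=1: fails
  j=2: holds
First hit at j=2, so smallest k = 2-1 = 1.

1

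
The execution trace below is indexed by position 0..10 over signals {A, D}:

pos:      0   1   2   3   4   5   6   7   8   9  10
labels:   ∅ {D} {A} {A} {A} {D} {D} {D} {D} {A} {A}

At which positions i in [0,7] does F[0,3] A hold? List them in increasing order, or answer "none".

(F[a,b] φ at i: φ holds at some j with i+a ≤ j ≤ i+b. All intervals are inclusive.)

Evaluate at each i in [0,7]:
  i=0: ✓ (witness j=2)
  i=1: ✓ (witness j=2)
  i=2: ✓ (witness j=2)
  i=3: ✓ (witness j=3)
  i=4: ✓ (witness j=4)
  i=5: ✗ (none in [5,8])
  i=6: ✓ (witness j=9)
  i=7: ✓ (witness j=9)

0, 1, 2, 3, 4, 6, 7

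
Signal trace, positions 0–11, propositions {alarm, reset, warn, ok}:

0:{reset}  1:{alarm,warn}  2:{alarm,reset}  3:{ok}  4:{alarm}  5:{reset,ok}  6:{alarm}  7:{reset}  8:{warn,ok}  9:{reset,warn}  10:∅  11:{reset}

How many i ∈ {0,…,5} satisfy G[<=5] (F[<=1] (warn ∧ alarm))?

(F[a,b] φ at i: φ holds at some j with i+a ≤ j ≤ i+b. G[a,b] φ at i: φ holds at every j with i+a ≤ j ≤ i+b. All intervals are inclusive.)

0

Evaluate at each i in [0,5]:
  i=0: ✗ (fails at j=2)
  i=1: ✗ (fails at j=2)
  i=2: ✗ (fails at j=2)
  i=3: ✗ (fails at j=3)
  i=4: ✗ (fails at j=4)
  i=5: ✗ (fails at j=5)
Positions where it holds: {} → 0.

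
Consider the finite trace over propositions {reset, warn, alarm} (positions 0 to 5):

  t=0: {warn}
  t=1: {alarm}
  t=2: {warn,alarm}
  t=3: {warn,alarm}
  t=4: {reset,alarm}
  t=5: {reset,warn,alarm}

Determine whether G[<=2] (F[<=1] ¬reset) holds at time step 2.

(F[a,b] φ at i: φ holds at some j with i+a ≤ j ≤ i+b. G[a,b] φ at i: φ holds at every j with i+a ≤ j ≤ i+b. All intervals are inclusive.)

Check F[<=1] ¬reset at every j in [2,4]:
  j=2: holds (witness at 2)
  j=3: holds (witness at 3)
  j=4: fails (none in [4,5])
Fails at j=4 → formula fails.

False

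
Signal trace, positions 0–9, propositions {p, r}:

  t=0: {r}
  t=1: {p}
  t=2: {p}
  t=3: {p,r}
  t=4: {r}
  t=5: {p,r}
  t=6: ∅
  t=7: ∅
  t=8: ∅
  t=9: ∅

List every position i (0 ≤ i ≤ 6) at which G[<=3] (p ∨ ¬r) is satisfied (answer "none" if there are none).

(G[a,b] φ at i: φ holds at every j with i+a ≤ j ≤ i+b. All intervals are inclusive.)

Evaluate at each i in [0,6]:
  i=0: ✗ (fails at j=0)
  i=1: ✗ (fails at j=4)
  i=2: ✗ (fails at j=4)
  i=3: ✗ (fails at j=4)
  i=4: ✗ (fails at j=4)
  i=5: ✓ (all of [5,8])
  i=6: ✓ (all of [6,9])

5, 6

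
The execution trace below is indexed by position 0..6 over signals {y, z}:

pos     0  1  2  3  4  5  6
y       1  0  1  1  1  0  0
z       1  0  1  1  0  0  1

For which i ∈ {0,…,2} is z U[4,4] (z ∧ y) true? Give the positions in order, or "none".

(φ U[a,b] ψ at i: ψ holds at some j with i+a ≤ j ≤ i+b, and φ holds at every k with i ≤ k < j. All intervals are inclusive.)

Evaluate at each i in [0,2]:
  i=0: ✗ (no rhs in [4,4])
  i=1: ✗ (no rhs in [5,5])
  i=2: ✗ (no rhs in [6,6])

none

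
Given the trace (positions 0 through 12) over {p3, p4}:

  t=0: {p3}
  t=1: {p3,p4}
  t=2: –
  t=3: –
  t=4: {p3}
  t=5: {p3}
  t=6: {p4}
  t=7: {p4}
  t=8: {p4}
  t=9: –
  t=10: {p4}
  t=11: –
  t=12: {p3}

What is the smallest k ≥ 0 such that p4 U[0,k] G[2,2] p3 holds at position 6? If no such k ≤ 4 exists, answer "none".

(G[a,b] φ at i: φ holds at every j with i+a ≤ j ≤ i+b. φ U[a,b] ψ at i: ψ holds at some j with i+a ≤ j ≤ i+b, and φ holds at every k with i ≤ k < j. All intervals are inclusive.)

none

Need earliest j ≥ 6 with G[2,2] p3, and p4 at every k in [6,j-1].
  j=6: rhs fails.
  j=7: rhs fails.
  j=8: rhs fails.
  j=9: rhs fails.
  j=10: rhs holds but lhs fails at k=9.
No witness within the range → none.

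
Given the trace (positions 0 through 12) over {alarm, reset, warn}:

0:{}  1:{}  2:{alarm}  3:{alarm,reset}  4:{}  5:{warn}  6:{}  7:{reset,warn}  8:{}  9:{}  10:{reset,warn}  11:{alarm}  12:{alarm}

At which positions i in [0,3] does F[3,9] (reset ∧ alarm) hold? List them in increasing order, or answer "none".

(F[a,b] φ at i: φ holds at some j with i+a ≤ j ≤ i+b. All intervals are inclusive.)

Evaluate at each i in [0,3]:
  i=0: ✓ (witness j=3)
  i=1: ✗ (none in [4,10])
  i=2: ✗ (none in [5,11])
  i=3: ✗ (none in [6,12])

0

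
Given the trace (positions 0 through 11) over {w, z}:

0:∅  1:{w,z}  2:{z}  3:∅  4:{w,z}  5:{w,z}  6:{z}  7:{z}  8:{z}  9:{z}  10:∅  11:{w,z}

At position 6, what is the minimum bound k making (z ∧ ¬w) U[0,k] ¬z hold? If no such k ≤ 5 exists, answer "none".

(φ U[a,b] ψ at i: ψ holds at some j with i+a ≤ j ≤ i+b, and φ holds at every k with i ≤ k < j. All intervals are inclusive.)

Need earliest j ≥ 6 with ¬z, and (z ∧ ¬w) at every k in [6,j-1].
  j=6: rhs fails.
  j=7: rhs fails.
  j=8: rhs fails.
  j=9: rhs fails.
  j=10: rhs holds; lhs holds on [6,9]. k = 4.

4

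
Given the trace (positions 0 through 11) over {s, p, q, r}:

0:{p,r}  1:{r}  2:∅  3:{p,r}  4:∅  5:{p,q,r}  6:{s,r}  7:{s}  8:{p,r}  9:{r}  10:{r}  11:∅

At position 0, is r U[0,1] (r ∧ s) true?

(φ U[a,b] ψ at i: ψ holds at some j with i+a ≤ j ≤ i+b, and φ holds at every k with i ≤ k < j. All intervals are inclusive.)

No

Need some j in [0,1] with (r ∧ s), and r at every k in [0,j-1].
  j=0: (r ∧ s) false.
  j=1: (r ∧ s) false.
No j in the window works → until fails.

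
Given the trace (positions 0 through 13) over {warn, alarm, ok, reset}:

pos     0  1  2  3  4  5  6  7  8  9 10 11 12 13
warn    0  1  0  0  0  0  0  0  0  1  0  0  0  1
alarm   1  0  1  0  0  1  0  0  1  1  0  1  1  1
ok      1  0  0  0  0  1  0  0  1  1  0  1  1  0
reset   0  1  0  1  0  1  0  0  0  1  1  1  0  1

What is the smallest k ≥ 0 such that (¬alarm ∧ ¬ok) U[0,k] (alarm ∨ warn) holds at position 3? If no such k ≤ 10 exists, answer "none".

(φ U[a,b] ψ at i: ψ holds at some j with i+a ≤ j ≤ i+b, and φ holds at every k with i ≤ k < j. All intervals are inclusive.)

2

Need earliest j ≥ 3 with (alarm ∨ warn), and (¬alarm ∧ ¬ok) at every k in [3,j-1].
  j=3: rhs fails.
  j=4: rhs fails.
  j=5: rhs holds; lhs holds on [3,4]. k = 2.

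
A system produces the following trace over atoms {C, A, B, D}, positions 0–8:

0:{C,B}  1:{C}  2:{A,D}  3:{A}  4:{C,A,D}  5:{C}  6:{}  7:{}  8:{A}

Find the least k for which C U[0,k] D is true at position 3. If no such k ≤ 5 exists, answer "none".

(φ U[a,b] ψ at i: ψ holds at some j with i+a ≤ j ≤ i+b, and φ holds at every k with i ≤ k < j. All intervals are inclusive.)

none

Need earliest j ≥ 3 with D, and C at every k in [3,j-1].
  j=3: rhs fails.
  j=4: rhs holds but lhs fails at k=3.
  j=5: rhs fails.
  j=6: rhs fails.
  j=7: rhs fails.
  j=8: rhs fails.
No witness within the range → none.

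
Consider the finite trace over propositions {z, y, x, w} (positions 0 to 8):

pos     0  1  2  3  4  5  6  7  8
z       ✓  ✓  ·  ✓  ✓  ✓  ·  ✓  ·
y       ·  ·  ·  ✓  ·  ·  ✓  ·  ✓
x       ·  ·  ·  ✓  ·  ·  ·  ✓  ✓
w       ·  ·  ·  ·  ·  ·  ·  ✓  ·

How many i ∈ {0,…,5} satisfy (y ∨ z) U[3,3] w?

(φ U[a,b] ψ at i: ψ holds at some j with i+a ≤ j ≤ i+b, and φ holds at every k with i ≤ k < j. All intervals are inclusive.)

Evaluate at each i in [0,5]:
  i=0: ✗ (no rhs in [3,3])
  i=1: ✗ (no rhs in [4,4])
  i=2: ✗ (no rhs in [5,5])
  i=3: ✗ (no rhs in [6,6])
  i=4: ✓ (rhs at j=7; lhs holds on [4,6])
  i=5: ✗ (no rhs in [8,8])
Positions where it holds: {4} → 1.

1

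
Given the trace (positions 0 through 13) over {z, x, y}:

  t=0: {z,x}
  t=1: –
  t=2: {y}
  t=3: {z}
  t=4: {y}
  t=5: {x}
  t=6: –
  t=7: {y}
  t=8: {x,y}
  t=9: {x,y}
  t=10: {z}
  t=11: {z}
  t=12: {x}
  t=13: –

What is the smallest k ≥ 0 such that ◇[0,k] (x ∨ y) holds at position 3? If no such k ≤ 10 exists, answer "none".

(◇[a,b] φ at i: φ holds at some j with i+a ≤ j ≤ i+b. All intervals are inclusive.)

Scan j = 3,4,… for (x ∨ y):
  j=3: fails
  j=4: holds
First hit at j=4, so smallest k = 4-3 = 1.

1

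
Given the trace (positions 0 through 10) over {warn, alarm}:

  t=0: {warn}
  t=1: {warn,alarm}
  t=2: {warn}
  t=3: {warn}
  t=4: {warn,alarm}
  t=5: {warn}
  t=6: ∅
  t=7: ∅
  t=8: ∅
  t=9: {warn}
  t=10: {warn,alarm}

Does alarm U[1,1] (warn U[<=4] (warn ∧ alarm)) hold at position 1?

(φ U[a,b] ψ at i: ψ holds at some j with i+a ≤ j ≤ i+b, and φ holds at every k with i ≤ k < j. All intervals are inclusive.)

Yes

Need some j in [2,2] with (warn U[<=4] (warn ∧ alarm)), and alarm at every k in [1,j-1].
  j=2: (warn U[<=4] (warn ∧ alarm)) holds; alarm holds at every k in [1,1] → satisfied.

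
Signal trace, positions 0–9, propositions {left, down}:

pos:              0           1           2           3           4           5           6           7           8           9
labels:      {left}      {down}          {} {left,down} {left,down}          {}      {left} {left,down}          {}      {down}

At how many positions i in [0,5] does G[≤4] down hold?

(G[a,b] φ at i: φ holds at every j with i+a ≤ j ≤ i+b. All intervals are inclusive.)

0

Evaluate at each i in [0,5]:
  i=0: ✗ (fails at j=0)
  i=1: ✗ (fails at j=2)
  i=2: ✗ (fails at j=2)
  i=3: ✗ (fails at j=5)
  i=4: ✗ (fails at j=5)
  i=5: ✗ (fails at j=5)
Positions where it holds: {} → 0.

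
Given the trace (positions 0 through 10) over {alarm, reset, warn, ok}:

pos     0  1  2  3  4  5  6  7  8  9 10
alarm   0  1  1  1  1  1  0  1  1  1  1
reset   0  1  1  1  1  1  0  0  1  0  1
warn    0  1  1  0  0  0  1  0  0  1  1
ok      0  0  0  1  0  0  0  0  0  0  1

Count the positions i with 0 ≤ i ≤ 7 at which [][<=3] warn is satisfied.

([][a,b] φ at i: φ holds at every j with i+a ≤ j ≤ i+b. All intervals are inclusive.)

0

Evaluate at each i in [0,7]:
  i=0: ✗ (fails at j=0)
  i=1: ✗ (fails at j=3)
  i=2: ✗ (fails at j=3)
  i=3: ✗ (fails at j=3)
  i=4: ✗ (fails at j=4)
  i=5: ✗ (fails at j=5)
  i=6: ✗ (fails at j=7)
  i=7: ✗ (fails at j=7)
Positions where it holds: {} → 0.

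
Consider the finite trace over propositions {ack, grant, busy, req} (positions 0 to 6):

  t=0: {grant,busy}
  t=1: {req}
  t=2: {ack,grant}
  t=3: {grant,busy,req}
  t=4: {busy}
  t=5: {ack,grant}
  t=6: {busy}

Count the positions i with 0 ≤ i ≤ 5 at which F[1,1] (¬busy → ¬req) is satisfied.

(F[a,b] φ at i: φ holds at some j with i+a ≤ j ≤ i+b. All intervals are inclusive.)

5

Evaluate at each i in [0,5]:
  i=0: ✗ (none in [1,1])
  i=1: ✓ (witness j=2)
  i=2: ✓ (witness j=3)
  i=3: ✓ (witness j=4)
  i=4: ✓ (witness j=5)
  i=5: ✓ (witness j=6)
Positions where it holds: {1, 2, 3, 4, 5} → 5.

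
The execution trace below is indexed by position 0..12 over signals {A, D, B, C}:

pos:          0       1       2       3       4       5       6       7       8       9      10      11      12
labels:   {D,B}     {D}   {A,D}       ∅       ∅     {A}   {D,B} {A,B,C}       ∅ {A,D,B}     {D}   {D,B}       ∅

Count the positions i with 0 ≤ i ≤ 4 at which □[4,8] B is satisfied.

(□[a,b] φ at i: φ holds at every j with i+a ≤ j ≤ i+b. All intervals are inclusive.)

0

Evaluate at each i in [0,4]:
  i=0: ✗ (fails at j=4)
  i=1: ✗ (fails at j=5)
  i=2: ✗ (fails at j=8)
  i=3: ✗ (fails at j=8)
  i=4: ✗ (fails at j=8)
Positions where it holds: {} → 0.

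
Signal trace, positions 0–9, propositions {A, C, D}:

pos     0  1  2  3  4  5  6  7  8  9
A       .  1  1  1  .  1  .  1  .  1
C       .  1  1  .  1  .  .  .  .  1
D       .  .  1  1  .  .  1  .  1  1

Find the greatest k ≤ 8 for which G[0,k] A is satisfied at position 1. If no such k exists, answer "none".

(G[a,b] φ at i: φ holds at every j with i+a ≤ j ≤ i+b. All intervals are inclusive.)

A must hold from j=1 onward; find where it first fails.
  j=1: holds
  j=2: holds
  j=3: holds
  j=4: fails
Holds on [1,3], so largest k = 2.

2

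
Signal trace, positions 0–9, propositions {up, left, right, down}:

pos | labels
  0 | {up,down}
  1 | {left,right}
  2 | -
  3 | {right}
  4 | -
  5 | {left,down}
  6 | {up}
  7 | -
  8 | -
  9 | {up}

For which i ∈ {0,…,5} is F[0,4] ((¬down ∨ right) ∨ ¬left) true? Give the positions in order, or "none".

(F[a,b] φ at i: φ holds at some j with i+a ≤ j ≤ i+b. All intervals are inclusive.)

Evaluate at each i in [0,5]:
  i=0: ✓ (witness j=0)
  i=1: ✓ (witness j=1)
  i=2: ✓ (witness j=2)
  i=3: ✓ (witness j=3)
  i=4: ✓ (witness j=4)
  i=5: ✓ (witness j=6)

0, 1, 2, 3, 4, 5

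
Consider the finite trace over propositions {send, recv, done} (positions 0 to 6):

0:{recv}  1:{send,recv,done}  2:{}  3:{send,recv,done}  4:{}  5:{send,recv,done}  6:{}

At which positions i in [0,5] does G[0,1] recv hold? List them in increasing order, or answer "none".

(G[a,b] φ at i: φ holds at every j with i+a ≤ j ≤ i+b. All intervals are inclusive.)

0

Evaluate at each i in [0,5]:
  i=0: ✓ (all of [0,1])
  i=1: ✗ (fails at j=2)
  i=2: ✗ (fails at j=2)
  i=3: ✗ (fails at j=4)
  i=4: ✗ (fails at j=4)
  i=5: ✗ (fails at j=6)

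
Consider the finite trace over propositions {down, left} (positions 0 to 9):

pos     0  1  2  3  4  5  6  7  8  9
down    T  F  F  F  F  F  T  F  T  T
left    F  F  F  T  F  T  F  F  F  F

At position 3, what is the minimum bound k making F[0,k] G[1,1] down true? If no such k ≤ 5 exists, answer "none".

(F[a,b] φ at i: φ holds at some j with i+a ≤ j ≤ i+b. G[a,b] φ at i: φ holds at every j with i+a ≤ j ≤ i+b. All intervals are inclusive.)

2

Scan j = 3,4,… for G[1,1] down:
  j=3: fails
  j=4: fails
  j=5: holds
First hit at j=5, so smallest k = 5-3 = 2.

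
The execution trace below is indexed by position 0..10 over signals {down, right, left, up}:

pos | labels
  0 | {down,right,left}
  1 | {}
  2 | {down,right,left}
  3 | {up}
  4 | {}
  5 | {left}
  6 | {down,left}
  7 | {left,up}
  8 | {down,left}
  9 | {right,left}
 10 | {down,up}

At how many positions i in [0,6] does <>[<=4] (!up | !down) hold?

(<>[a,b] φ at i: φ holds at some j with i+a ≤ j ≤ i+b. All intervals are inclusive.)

Evaluate at each i in [0,6]:
  i=0: ✓ (witness j=0)
  i=1: ✓ (witness j=1)
  i=2: ✓ (witness j=2)
  i=3: ✓ (witness j=3)
  i=4: ✓ (witness j=4)
  i=5: ✓ (witness j=5)
  i=6: ✓ (witness j=6)
Positions where it holds: {0, 1, 2, 3, 4, 5, 6} → 7.

7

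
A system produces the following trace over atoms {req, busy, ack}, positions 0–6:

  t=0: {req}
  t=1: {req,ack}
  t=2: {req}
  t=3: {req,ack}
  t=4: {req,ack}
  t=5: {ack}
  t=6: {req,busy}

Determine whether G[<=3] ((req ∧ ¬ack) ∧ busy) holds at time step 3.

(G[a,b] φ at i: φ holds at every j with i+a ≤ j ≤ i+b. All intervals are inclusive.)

No

Check ((req ∧ ¬ack) ∧ busy) at every j in [3,6]:
  j=3: false
  j=4: false
  j=5: false
  j=6: true
Fails at j=3 → formula fails.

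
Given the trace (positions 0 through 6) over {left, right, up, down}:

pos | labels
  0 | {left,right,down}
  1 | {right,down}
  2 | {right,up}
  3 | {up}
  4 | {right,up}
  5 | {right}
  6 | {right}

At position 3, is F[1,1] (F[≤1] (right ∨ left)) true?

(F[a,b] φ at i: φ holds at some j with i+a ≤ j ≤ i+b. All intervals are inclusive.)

Check F[≤1] (right ∨ left) at each j in [4,4]:
  j=4: holds (witness at 4)
Found at j=4 → formula holds.

True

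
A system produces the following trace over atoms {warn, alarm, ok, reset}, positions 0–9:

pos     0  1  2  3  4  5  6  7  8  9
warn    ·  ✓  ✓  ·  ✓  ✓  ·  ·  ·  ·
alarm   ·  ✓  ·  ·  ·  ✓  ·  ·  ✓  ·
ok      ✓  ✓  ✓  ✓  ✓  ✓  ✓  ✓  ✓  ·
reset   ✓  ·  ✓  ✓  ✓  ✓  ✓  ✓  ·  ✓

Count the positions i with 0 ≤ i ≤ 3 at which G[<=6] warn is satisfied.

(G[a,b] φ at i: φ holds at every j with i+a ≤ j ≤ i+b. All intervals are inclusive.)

Evaluate at each i in [0,3]:
  i=0: ✗ (fails at j=0)
  i=1: ✗ (fails at j=3)
  i=2: ✗ (fails at j=3)
  i=3: ✗ (fails at j=3)
Positions where it holds: {} → 0.

0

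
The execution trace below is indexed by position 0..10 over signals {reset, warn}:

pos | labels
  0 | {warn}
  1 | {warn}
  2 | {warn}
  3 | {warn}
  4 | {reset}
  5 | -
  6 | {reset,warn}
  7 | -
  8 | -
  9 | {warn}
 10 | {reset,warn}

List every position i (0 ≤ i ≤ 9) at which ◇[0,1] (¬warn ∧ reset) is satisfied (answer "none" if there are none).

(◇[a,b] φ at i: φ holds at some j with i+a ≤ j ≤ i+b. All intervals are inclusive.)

3, 4

Evaluate at each i in [0,9]:
  i=0: ✗ (none in [0,1])
  i=1: ✗ (none in [1,2])
  i=2: ✗ (none in [2,3])
  i=3: ✓ (witness j=4)
  i=4: ✓ (witness j=4)
  i=5: ✗ (none in [5,6])
  i=6: ✗ (none in [6,7])
  i=7: ✗ (none in [7,8])
  i=8: ✗ (none in [8,9])
  i=9: ✗ (none in [9,10])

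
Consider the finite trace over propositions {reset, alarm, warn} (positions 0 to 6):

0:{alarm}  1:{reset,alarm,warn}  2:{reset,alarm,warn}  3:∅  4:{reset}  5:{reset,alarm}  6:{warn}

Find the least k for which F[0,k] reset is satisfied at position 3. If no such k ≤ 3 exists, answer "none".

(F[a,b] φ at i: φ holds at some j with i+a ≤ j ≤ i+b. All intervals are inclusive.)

1

Scan j = 3,4,… for reset:
  j=3: fails
  j=4: holds
First hit at j=4, so smallest k = 4-3 = 1.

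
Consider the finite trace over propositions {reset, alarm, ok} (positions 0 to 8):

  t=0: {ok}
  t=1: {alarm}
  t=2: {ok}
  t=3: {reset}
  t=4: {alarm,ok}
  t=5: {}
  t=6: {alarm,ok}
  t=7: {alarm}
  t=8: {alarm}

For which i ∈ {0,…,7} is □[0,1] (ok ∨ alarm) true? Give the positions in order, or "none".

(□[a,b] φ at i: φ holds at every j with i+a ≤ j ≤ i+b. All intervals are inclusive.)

0, 1, 6, 7

Evaluate at each i in [0,7]:
  i=0: ✓ (all of [0,1])
  i=1: ✓ (all of [1,2])
  i=2: ✗ (fails at j=3)
  i=3: ✗ (fails at j=3)
  i=4: ✗ (fails at j=5)
  i=5: ✗ (fails at j=5)
  i=6: ✓ (all of [6,7])
  i=7: ✓ (all of [7,8])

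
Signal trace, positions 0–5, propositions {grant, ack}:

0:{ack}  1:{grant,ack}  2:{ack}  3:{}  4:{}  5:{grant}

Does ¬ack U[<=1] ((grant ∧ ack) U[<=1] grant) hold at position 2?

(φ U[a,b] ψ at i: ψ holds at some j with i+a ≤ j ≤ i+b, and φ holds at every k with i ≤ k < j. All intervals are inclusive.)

Does not hold

Need some j in [2,3] with ((grant ∧ ack) U[<=1] grant), and ¬ack at every k in [2,j-1].
  j=2: ((grant ∧ ack) U[<=1] grant) — fails.
  j=3: ((grant ∧ ack) U[<=1] grant) — fails.
No j in the window works → until fails.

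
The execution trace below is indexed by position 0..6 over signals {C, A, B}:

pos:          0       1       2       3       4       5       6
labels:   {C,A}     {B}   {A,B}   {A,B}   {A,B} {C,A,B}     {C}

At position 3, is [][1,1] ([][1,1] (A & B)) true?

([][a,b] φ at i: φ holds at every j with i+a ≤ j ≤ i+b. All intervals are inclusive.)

Check [][1,1] (A & B) at every j in [4,4]:
  j=4: holds on [5,5]
All positions satisfy it → formula holds.

True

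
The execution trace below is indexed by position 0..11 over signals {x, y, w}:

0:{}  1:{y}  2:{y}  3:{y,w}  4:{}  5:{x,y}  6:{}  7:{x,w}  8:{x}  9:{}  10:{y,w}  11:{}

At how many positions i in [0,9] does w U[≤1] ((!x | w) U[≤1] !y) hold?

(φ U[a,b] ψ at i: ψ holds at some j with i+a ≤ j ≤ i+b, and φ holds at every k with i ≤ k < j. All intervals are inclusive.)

7

Evaluate at each i in [0,9]:
  i=0: ✓ (rhs at j=0)
  i=1: ✗ (no rhs in [1,2])
  i=2: ✗ (lhs fails at k=2 before rhs at j=3)
  i=3: ✓ (rhs at j=3)
  i=4: ✓ (rhs at j=4)
  i=5: ✗ (lhs fails at k=5 before rhs at j=6)
  i=6: ✓ (rhs at j=6)
  i=7: ✓ (rhs at j=7)
  i=8: ✓ (rhs at j=8)
  i=9: ✓ (rhs at j=9)
Positions where it holds: {0, 3, 4, 6, 7, 8, 9} → 7.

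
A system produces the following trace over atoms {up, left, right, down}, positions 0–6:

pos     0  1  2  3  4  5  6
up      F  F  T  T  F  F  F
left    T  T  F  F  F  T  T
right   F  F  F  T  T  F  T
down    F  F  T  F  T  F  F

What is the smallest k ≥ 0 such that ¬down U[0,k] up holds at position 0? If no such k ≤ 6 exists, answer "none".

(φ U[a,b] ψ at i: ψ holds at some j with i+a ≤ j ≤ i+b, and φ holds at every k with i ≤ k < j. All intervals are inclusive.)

Need earliest j ≥ 0 with up, and ¬down at every k in [0,j-1].
  j=0: rhs fails.
  j=1: rhs fails.
  j=2: rhs holds; lhs holds on [0,1]. k = 2.

2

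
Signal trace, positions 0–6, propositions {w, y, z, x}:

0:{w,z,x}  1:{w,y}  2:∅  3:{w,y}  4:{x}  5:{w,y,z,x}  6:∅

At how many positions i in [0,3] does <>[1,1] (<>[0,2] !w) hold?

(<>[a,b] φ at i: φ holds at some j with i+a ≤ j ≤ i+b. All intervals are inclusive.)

4

Evaluate at each i in [0,3]:
  i=0: ✓ (witness j=1)
  i=1: ✓ (witness j=2)
  i=2: ✓ (witness j=3)
  i=3: ✓ (witness j=4)
Positions where it holds: {0, 1, 2, 3} → 4.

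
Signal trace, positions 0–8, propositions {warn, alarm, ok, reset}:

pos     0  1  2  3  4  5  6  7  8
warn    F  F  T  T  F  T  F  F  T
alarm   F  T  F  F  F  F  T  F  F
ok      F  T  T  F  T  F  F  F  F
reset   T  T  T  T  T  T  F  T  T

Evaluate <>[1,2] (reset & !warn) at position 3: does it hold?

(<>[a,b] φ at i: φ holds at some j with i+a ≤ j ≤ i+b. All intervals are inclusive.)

Check (reset & !warn) at each j in [4,5]:
  j=4: true
  j=5: false
Found at j=4 → formula holds.

Yes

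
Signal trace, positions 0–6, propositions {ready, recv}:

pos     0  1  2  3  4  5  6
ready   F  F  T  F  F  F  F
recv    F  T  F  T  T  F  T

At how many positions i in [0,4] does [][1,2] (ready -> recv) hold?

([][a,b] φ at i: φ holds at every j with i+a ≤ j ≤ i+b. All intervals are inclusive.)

Evaluate at each i in [0,4]:
  i=0: ✗ (fails at j=2)
  i=1: ✗ (fails at j=2)
  i=2: ✓ (all of [3,4])
  i=3: ✓ (all of [4,5])
  i=4: ✓ (all of [5,6])
Positions where it holds: {2, 3, 4} → 3.

3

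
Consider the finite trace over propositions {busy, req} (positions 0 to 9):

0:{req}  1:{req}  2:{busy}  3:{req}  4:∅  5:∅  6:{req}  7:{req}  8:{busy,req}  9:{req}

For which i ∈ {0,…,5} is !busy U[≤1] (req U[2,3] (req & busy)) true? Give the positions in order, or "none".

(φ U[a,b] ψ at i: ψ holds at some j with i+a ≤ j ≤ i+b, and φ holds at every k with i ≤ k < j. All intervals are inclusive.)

Evaluate at each i in [0,5]:
  i=0: ✗ (no rhs in [0,1])
  i=1: ✗ (no rhs in [1,2])
  i=2: ✗ (no rhs in [2,3])
  i=3: ✗ (no rhs in [3,4])
  i=4: ✗ (no rhs in [4,5])
  i=5: ✓ (rhs at j=6; lhs holds on [5,5])

5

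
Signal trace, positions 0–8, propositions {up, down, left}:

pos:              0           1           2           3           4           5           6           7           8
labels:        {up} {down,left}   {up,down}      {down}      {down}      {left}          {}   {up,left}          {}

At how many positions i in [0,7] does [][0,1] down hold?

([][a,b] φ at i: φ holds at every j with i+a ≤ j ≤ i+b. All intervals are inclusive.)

3

Evaluate at each i in [0,7]:
  i=0: ✗ (fails at j=0)
  i=1: ✓ (all of [1,2])
  i=2: ✓ (all of [2,3])
  i=3: ✓ (all of [3,4])
  i=4: ✗ (fails at j=5)
  i=5: ✗ (fails at j=5)
  i=6: ✗ (fails at j=6)
  i=7: ✗ (fails at j=7)
Positions where it holds: {1, 2, 3} → 3.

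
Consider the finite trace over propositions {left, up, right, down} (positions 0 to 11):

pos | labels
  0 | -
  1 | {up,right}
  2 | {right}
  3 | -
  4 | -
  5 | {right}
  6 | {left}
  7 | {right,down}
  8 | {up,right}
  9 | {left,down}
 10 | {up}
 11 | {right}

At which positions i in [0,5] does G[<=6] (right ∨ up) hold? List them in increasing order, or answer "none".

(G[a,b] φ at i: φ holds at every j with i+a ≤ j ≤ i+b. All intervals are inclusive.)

Evaluate at each i in [0,5]:
  i=0: ✗ (fails at j=0)
  i=1: ✗ (fails at j=3)
  i=2: ✗ (fails at j=3)
  i=3: ✗ (fails at j=3)
  i=4: ✗ (fails at j=4)
  i=5: ✗ (fails at j=6)

none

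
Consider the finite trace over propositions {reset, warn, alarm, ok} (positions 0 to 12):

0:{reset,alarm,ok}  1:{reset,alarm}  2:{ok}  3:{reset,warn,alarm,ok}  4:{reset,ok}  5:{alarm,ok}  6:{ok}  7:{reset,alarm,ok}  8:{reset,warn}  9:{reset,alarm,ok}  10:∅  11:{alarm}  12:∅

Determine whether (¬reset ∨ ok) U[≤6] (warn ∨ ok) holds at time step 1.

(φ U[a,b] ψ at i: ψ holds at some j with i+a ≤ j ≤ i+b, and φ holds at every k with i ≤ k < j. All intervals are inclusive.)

Need some j in [1,7] with (warn ∨ ok), and (¬reset ∨ ok) at every k in [1,j-1].
  j=1: (warn ∨ ok) false.
  j=2: (warn ∨ ok) holds, but (¬reset ∨ ok) fails at k=1 → not this j.
  j=3: (warn ∨ ok) holds, but (¬reset ∨ ok) fails at k=1 → not this j.
  j=4: (warn ∨ ok) holds, but (¬reset ∨ ok) fails at k=1 → not this j.
  j=5: (warn ∨ ok) holds, but (¬reset ∨ ok) fails at k=1 → not this j.
  j=6: (warn ∨ ok) holds, but (¬reset ∨ ok) fails at k=1 → not this j.
  j=7: (warn ∨ ok) holds, but (¬reset ∨ ok) fails at k=1 → not this j.
No j in the window works → until fails.

Does not hold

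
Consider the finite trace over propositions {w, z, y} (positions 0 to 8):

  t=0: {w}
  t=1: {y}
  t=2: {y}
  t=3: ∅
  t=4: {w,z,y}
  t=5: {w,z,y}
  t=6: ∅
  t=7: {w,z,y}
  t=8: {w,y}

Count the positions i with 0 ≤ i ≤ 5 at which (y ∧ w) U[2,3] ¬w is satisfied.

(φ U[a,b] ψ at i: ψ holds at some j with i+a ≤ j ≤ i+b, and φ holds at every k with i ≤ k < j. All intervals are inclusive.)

Evaluate at each i in [0,5]:
  i=0: ✗ (lhs fails at k=0 before rhs at j=2)
  i=1: ✗ (lhs fails at k=1 before rhs at j=3)
  i=2: ✗ (no rhs in [4,5])
  i=3: ✗ (lhs fails at k=3 before rhs at j=6)
  i=4: ✓ (rhs at j=6; lhs holds on [4,5])
  i=5: ✗ (no rhs in [7,8])
Positions where it holds: {4} → 1.

1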